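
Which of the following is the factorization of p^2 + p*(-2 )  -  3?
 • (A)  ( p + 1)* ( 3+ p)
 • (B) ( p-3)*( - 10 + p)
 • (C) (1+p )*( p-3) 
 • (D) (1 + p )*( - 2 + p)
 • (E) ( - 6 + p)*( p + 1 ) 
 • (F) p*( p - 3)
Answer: C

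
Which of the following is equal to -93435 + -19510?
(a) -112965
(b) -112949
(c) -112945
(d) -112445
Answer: c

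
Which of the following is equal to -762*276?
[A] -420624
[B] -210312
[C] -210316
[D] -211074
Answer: B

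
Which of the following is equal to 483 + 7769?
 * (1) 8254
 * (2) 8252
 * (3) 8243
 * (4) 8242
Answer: 2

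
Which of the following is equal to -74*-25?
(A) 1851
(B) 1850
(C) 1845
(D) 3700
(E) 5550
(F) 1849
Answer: B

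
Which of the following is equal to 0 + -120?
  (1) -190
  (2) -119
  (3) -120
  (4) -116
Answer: 3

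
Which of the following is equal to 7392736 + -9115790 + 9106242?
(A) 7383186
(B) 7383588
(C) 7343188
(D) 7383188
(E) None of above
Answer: D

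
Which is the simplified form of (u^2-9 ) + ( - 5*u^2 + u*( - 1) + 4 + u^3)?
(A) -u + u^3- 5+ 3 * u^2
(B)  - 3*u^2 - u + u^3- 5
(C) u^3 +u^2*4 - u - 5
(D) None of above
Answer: D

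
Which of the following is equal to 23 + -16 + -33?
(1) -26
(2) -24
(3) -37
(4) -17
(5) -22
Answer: 1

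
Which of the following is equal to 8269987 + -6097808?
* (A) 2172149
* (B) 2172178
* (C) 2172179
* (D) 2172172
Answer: C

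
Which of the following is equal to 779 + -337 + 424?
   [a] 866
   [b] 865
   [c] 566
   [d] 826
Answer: a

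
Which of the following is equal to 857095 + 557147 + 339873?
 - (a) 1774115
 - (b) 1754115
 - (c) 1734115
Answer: b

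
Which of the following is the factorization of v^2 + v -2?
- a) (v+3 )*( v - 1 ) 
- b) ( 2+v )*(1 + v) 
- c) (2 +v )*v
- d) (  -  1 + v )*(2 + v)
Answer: d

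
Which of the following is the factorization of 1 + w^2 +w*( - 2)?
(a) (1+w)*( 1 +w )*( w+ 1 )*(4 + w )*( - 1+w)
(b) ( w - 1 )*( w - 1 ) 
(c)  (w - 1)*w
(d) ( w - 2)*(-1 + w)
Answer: b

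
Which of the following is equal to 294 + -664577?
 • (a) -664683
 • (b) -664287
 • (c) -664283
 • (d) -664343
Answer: c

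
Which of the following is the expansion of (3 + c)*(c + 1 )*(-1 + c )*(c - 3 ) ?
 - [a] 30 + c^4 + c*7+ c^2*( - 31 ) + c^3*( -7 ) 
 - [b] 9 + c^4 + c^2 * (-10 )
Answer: b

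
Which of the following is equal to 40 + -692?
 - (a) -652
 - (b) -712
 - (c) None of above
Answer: a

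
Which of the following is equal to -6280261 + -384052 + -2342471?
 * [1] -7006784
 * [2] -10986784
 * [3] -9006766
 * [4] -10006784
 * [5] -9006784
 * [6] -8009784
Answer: 5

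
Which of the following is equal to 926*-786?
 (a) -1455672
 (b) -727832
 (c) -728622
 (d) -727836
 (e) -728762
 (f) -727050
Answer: d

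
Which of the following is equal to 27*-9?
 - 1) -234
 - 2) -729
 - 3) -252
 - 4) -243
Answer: 4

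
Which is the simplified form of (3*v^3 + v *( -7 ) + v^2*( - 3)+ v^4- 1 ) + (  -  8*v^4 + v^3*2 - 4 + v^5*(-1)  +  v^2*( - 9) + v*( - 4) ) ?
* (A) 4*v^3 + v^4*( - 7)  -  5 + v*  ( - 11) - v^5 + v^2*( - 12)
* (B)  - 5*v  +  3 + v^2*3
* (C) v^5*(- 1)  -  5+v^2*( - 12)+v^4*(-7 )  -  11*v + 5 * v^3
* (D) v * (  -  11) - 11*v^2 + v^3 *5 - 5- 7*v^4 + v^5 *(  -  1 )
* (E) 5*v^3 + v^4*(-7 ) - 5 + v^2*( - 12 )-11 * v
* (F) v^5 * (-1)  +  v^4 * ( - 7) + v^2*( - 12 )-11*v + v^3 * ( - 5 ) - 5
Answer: C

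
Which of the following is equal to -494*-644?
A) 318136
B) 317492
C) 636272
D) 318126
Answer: A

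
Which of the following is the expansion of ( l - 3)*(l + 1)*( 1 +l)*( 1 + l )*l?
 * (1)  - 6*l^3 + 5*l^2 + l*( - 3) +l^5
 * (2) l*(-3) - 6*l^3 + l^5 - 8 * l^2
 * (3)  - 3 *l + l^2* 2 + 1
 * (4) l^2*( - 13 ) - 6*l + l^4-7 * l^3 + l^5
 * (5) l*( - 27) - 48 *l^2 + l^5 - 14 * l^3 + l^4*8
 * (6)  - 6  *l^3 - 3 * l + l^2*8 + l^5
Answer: 2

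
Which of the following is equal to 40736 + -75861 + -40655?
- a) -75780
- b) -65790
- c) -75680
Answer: a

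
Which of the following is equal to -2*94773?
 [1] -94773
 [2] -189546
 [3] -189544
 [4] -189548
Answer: 2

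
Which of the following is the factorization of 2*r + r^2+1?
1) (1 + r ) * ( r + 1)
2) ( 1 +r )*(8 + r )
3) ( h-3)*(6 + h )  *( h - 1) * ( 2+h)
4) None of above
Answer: 1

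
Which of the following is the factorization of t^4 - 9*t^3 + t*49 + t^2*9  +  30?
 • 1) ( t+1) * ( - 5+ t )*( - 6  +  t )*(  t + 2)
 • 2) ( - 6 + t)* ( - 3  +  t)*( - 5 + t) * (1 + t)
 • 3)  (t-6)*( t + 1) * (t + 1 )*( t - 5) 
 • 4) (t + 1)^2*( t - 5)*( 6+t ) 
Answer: 3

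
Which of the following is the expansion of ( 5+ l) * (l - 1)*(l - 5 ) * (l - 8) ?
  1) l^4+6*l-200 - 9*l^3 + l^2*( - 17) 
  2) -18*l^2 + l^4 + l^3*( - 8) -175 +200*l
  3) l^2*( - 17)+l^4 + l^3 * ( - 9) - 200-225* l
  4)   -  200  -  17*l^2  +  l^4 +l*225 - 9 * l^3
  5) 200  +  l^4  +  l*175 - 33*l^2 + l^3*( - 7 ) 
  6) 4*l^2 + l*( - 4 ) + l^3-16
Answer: 4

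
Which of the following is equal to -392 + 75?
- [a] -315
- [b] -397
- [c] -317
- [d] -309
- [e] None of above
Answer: c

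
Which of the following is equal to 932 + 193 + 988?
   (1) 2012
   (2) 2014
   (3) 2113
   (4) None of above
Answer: 3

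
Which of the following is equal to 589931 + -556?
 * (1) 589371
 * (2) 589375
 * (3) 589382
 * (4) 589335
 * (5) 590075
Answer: 2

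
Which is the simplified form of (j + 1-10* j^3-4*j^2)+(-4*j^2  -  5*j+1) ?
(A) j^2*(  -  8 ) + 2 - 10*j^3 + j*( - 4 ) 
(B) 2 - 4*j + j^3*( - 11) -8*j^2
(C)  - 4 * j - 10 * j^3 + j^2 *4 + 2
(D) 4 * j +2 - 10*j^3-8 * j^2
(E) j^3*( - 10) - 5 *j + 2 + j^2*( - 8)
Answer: A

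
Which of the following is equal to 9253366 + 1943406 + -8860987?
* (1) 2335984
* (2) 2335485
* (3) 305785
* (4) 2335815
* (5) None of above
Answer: 5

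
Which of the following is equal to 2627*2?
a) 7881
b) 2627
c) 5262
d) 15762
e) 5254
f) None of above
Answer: e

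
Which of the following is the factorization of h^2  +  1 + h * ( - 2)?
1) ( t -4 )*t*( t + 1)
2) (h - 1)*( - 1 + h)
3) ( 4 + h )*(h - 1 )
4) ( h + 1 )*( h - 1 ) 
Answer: 2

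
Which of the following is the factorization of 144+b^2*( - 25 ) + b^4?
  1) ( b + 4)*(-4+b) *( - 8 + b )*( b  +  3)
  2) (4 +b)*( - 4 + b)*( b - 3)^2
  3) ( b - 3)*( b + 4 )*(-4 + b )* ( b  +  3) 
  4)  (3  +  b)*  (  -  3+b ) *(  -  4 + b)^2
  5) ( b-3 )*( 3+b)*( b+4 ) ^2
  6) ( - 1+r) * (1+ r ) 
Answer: 3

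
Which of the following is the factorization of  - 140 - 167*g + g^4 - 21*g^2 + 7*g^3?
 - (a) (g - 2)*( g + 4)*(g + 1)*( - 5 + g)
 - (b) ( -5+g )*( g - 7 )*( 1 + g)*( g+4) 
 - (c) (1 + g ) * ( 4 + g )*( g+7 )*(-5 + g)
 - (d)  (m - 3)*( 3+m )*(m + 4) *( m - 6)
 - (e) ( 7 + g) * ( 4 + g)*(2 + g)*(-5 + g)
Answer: c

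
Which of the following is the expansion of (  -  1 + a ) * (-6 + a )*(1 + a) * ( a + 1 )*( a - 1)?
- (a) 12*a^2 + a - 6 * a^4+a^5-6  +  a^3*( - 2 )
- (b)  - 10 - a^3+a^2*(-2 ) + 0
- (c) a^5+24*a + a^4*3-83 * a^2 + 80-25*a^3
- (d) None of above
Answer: a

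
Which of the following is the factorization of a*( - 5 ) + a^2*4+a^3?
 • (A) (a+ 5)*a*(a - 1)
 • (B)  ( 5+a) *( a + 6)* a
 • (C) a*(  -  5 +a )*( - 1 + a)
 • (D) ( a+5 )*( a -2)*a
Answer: A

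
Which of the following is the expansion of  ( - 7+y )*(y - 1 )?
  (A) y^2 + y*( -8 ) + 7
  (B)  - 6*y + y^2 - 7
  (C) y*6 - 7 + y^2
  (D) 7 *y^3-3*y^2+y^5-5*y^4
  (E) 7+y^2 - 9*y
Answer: A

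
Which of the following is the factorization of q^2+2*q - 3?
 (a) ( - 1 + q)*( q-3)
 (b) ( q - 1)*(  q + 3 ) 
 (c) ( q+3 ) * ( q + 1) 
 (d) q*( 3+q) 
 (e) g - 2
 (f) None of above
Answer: b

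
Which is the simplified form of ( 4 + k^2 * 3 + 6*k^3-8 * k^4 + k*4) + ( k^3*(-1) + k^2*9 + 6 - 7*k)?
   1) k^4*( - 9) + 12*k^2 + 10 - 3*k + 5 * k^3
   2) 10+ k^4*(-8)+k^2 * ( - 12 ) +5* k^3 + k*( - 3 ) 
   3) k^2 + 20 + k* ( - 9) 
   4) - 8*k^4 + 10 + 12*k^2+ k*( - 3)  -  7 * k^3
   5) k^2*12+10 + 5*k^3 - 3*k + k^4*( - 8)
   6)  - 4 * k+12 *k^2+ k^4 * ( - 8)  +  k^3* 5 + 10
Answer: 5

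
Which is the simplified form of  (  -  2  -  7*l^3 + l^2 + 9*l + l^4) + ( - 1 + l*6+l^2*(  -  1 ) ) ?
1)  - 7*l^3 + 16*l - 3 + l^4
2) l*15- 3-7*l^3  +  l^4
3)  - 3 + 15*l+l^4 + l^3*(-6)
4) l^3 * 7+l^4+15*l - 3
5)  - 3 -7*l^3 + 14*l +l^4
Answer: 2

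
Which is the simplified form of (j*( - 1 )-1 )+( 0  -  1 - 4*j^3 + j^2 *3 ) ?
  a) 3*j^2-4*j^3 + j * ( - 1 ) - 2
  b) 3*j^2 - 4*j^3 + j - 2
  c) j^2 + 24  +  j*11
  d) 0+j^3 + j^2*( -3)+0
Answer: a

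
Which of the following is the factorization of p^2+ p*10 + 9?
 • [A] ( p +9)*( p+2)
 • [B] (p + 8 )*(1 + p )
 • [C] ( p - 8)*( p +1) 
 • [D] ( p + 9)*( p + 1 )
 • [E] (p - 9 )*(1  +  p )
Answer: D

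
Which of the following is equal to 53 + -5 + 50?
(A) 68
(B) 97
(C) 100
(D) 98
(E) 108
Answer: D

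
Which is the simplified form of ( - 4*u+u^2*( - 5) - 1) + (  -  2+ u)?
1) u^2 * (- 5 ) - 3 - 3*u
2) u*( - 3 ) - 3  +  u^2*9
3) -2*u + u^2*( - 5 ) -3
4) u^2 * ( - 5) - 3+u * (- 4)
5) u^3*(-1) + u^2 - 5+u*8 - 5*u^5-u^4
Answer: 1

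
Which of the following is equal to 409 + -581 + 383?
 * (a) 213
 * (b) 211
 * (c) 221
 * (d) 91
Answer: b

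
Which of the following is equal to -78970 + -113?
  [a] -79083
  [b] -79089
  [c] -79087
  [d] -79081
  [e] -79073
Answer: a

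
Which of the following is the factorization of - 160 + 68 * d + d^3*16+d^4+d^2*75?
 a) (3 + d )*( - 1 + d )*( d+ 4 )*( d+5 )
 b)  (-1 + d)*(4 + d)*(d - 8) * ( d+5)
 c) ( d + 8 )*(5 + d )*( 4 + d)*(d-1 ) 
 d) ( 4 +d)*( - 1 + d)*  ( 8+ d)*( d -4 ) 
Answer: c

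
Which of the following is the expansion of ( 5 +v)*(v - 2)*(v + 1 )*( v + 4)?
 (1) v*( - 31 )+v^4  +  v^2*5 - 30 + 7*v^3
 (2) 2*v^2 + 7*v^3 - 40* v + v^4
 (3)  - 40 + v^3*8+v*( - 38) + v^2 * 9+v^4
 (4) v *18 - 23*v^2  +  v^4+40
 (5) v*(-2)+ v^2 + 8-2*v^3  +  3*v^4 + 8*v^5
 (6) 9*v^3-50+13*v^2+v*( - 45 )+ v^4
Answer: 3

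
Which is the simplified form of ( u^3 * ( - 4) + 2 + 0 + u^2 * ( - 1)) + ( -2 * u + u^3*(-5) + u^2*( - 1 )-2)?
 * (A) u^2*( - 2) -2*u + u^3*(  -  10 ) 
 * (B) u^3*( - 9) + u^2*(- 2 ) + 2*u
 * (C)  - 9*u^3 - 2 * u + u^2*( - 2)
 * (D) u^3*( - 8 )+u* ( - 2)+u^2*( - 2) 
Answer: C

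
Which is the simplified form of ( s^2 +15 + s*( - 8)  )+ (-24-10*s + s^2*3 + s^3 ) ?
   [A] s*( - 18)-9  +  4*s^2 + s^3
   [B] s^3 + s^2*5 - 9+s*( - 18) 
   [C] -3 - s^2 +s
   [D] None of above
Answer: A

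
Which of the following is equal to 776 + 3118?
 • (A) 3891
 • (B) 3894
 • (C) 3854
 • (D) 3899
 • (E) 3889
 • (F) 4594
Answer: B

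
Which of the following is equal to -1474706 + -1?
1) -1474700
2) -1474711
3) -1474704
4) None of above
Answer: 4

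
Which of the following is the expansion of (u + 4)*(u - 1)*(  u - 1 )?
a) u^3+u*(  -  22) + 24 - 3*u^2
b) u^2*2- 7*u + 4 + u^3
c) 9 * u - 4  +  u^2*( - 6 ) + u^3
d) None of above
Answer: b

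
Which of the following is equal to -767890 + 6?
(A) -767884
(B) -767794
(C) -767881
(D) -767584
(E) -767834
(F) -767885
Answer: A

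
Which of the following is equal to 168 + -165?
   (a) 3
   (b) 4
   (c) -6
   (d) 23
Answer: a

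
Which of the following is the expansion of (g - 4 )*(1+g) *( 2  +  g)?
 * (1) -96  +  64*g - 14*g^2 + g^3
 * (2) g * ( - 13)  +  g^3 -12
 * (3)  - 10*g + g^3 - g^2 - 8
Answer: 3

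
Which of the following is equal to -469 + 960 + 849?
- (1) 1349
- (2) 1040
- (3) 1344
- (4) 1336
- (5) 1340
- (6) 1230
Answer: 5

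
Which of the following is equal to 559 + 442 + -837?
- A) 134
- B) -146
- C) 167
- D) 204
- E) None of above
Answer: E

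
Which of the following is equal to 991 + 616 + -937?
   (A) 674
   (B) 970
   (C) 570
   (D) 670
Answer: D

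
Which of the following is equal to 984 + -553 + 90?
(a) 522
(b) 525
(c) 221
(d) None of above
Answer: d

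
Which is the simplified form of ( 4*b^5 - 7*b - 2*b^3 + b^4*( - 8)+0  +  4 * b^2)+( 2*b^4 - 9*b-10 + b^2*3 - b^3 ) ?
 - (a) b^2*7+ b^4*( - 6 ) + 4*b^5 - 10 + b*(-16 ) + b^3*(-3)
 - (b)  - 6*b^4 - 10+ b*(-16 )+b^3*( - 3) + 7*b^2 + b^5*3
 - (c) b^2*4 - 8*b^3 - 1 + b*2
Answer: a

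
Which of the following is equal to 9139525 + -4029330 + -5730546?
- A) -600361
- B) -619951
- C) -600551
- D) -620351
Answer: D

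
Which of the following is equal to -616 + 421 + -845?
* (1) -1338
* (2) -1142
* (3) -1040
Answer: 3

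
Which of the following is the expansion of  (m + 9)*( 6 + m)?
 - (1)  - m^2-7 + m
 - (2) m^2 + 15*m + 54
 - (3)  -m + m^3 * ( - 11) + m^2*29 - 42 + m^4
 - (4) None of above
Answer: 2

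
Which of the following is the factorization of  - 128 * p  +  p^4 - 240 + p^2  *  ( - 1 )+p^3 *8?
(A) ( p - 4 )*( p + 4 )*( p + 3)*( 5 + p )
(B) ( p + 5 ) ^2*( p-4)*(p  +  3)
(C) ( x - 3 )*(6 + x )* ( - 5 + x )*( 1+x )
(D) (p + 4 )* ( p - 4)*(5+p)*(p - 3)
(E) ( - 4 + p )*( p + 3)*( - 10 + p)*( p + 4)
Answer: A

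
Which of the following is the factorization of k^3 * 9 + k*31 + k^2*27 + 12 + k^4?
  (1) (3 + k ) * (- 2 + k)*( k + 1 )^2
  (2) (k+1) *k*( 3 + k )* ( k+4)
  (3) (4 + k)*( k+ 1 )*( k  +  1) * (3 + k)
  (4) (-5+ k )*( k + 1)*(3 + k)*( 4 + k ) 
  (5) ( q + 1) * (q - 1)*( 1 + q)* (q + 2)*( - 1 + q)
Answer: 3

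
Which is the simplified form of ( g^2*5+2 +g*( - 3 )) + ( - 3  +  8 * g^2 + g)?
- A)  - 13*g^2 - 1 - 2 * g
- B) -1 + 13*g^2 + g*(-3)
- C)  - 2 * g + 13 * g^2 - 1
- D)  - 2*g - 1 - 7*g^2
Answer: C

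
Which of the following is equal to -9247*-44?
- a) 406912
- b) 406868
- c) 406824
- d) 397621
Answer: b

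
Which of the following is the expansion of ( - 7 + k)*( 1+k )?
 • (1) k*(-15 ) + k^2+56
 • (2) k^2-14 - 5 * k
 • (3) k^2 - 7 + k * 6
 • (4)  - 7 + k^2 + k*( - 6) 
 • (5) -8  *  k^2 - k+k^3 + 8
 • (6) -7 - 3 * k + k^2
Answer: 4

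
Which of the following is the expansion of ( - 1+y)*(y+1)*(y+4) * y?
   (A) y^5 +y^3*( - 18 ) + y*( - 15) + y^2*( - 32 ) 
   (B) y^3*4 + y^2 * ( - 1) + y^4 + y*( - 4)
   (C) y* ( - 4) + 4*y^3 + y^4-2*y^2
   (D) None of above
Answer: B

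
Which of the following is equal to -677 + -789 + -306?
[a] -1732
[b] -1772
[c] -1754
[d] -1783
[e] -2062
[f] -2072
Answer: b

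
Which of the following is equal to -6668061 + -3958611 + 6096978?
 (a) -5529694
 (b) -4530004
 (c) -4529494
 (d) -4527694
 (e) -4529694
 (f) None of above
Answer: e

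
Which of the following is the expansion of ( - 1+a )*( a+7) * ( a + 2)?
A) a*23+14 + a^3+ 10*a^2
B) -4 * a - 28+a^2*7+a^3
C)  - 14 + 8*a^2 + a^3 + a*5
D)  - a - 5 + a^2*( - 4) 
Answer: C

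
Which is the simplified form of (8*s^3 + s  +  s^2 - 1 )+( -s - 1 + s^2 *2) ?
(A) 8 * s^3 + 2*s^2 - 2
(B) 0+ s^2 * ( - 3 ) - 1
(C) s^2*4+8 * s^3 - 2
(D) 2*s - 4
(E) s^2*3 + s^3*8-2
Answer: E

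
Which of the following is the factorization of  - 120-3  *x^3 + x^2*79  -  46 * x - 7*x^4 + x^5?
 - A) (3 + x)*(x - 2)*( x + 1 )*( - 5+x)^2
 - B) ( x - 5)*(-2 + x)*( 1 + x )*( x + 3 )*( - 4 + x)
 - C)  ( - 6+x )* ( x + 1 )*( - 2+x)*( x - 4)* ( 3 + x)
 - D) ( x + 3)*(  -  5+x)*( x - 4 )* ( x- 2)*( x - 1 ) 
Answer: B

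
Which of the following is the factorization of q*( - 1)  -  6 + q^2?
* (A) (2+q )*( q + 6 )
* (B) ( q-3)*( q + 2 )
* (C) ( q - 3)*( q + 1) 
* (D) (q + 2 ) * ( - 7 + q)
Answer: B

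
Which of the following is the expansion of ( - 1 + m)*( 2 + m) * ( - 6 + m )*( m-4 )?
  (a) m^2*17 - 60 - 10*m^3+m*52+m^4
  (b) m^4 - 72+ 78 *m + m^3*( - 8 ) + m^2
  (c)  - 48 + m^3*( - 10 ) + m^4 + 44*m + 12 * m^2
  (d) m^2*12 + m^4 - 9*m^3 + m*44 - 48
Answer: d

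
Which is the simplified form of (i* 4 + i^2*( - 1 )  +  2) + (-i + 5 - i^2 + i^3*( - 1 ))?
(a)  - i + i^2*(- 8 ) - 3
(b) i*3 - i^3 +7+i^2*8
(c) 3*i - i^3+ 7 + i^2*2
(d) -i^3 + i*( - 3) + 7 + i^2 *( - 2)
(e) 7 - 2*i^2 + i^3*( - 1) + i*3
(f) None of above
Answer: e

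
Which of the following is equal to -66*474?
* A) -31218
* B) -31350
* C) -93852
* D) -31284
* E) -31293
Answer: D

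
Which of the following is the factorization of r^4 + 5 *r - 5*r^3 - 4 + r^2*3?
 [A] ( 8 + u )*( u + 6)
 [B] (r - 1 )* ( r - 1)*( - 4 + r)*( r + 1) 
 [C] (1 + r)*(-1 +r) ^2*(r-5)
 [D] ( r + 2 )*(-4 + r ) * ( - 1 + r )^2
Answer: B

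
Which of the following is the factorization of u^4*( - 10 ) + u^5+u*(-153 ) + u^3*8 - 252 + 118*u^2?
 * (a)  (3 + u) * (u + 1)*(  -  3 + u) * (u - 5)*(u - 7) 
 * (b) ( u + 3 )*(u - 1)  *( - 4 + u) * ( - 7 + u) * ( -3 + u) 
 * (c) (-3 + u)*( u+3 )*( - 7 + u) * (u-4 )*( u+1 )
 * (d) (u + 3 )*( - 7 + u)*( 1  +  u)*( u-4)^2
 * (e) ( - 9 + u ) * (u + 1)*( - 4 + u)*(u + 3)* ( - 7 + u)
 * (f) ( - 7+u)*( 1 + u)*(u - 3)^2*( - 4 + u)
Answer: c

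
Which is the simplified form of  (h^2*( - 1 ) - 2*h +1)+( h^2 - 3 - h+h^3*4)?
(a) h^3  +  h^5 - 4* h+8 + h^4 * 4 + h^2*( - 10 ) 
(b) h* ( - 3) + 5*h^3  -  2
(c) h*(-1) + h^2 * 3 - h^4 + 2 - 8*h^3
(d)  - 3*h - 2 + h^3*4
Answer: d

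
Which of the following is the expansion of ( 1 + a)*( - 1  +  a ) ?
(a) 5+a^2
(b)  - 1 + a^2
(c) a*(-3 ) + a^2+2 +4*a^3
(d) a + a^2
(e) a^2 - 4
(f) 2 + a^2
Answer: b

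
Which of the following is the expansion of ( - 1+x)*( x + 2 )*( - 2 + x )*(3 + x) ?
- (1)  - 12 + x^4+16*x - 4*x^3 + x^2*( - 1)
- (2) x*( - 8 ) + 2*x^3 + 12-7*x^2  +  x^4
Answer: 2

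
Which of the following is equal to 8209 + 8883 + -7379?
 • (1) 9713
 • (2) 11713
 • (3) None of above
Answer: 1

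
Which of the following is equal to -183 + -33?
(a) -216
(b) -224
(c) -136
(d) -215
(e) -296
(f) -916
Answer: a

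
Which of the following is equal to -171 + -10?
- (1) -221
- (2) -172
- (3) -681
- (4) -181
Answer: 4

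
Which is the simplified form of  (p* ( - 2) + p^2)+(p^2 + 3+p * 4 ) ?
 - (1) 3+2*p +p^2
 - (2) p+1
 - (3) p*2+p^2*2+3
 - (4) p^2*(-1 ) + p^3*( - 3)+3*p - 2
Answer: 3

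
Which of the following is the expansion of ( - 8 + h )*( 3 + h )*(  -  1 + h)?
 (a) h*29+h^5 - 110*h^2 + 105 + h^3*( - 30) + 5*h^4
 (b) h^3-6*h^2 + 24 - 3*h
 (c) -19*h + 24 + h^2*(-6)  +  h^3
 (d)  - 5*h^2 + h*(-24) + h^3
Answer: c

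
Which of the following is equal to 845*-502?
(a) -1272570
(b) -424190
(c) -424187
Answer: b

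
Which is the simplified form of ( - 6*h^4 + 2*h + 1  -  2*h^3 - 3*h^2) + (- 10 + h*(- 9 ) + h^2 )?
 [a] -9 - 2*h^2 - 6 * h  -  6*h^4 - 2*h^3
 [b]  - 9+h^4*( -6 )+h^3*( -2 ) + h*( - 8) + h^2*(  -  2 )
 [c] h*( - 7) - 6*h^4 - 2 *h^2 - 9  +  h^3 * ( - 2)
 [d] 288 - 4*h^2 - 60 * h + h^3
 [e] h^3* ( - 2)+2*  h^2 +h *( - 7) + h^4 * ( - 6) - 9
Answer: c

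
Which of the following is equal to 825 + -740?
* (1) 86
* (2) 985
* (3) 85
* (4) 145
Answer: 3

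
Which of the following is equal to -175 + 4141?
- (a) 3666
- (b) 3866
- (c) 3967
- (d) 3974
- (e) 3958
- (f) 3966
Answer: f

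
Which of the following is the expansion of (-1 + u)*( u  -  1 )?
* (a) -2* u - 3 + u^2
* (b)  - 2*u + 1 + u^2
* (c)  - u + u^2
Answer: b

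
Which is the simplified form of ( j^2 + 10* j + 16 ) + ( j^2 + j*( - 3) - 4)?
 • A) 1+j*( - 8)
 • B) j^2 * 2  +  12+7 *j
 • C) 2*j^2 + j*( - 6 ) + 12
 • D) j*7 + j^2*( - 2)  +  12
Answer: B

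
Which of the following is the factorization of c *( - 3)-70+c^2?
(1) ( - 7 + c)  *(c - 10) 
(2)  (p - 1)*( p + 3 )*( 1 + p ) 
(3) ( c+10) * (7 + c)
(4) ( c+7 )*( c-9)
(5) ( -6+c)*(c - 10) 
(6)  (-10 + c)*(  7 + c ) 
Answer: 6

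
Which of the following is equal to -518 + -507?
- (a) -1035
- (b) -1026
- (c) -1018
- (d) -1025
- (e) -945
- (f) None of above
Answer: d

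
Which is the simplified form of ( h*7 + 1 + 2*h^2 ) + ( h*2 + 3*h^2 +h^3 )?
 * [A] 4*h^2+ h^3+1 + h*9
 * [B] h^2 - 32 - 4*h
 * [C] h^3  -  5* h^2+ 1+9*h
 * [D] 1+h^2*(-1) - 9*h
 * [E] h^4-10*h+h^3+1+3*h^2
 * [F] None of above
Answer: F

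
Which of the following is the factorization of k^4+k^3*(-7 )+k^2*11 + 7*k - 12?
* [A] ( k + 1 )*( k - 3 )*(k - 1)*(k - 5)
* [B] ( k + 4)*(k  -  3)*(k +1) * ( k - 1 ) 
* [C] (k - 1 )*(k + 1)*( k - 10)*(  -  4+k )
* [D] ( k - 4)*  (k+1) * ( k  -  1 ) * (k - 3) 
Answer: D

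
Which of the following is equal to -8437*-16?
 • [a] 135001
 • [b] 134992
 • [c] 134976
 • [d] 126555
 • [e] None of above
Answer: b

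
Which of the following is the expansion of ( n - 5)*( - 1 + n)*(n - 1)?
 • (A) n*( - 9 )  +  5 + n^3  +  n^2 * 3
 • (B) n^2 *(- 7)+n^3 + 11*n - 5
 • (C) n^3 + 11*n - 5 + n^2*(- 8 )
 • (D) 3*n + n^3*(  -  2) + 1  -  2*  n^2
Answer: B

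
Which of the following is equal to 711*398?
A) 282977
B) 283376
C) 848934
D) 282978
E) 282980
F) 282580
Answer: D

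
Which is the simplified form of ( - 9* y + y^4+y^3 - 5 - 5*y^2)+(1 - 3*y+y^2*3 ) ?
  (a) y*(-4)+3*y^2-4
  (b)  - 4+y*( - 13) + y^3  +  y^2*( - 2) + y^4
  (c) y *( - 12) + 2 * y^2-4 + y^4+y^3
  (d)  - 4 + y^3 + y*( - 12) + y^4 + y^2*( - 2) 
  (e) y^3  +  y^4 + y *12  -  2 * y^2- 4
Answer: d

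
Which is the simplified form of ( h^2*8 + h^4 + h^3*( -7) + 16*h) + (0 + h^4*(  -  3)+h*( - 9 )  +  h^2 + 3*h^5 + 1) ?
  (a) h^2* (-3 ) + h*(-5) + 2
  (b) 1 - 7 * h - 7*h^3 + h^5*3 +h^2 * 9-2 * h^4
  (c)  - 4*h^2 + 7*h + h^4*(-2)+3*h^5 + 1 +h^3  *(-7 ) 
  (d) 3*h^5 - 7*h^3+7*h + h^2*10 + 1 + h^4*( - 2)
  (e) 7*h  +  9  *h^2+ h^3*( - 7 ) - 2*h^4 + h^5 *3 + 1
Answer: e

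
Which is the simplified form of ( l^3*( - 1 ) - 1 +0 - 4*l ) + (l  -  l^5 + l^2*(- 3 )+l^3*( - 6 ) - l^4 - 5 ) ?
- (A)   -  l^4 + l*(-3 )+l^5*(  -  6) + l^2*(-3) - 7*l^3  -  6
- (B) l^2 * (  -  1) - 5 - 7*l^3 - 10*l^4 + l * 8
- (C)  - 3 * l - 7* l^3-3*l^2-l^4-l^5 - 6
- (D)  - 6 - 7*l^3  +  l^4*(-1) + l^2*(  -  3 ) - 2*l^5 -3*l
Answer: C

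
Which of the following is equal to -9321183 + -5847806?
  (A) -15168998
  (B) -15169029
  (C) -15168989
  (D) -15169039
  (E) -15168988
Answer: C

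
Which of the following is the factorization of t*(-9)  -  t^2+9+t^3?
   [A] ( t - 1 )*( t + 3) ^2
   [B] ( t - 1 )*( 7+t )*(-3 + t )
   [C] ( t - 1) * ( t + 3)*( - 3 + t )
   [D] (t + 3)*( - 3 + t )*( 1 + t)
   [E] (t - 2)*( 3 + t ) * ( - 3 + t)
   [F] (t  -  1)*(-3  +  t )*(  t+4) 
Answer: C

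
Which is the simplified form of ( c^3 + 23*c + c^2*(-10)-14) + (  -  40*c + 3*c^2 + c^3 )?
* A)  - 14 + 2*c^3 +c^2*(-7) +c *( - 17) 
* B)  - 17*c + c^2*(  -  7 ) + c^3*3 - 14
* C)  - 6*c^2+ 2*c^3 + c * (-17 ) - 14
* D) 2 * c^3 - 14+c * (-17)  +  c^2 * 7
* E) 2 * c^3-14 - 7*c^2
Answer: A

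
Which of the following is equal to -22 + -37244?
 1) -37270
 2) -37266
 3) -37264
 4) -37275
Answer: 2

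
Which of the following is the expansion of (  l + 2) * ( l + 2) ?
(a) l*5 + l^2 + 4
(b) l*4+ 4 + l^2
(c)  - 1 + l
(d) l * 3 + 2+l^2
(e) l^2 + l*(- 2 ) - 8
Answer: b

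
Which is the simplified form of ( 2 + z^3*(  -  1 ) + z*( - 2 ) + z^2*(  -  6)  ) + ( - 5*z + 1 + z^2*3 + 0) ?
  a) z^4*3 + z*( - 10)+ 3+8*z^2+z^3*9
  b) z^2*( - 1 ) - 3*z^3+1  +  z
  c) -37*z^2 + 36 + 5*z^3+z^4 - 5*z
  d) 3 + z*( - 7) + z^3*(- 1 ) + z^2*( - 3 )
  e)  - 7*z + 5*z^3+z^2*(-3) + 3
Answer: d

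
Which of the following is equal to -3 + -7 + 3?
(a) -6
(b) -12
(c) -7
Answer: c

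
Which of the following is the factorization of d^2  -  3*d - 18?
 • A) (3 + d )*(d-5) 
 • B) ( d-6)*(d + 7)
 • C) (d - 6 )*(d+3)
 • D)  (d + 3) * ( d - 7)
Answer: C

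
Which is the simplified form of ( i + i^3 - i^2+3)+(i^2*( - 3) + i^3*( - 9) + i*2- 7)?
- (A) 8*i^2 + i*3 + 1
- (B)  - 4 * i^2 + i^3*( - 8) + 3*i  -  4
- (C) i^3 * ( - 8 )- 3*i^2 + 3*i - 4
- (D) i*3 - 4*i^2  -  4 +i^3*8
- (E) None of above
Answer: B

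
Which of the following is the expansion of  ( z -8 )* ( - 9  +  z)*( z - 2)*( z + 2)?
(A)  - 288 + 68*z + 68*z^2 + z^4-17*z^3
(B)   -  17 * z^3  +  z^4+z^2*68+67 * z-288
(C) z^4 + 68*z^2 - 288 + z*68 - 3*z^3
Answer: A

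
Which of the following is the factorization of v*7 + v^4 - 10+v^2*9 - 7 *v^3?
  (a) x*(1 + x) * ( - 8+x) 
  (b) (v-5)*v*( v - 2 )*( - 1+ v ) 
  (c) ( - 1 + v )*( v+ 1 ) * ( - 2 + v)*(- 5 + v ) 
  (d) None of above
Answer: c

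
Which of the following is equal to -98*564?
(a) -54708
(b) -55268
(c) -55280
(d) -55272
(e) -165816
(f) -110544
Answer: d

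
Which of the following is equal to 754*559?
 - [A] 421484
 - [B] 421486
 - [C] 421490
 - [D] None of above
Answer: B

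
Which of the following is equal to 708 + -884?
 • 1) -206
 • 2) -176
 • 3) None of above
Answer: 2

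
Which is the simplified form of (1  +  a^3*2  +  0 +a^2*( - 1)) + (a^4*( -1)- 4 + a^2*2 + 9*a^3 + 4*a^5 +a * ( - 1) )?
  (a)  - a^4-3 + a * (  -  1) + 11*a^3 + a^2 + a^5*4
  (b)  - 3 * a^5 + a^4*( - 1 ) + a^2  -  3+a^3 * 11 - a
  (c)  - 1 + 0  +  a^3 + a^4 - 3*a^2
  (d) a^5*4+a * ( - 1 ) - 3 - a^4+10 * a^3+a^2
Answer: a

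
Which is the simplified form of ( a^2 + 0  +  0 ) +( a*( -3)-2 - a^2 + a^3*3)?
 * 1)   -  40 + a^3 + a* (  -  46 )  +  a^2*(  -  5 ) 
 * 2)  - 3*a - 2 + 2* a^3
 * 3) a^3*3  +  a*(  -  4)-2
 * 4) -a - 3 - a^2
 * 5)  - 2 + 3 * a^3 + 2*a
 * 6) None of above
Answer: 6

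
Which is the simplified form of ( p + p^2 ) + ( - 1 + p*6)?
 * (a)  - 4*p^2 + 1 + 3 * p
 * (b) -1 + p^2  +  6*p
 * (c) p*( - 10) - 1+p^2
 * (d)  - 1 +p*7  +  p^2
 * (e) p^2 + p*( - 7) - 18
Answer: d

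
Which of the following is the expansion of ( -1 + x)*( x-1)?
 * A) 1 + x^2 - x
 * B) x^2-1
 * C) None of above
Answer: C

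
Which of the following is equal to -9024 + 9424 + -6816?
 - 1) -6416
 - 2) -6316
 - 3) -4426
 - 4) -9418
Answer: 1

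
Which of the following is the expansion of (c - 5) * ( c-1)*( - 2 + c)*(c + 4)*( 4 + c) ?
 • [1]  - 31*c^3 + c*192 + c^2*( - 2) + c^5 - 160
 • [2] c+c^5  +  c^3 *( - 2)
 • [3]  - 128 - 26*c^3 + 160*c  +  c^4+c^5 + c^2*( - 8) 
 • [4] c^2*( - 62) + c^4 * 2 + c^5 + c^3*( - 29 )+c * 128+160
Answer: 1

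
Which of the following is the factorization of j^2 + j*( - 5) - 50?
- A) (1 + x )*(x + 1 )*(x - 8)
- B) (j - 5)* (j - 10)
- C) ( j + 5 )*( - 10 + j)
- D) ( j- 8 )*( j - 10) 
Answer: C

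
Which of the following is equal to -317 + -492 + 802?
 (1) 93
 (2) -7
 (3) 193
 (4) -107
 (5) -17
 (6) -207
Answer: 2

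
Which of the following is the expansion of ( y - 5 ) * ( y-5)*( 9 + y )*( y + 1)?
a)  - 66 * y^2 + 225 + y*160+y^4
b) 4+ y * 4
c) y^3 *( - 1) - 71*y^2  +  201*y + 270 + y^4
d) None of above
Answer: a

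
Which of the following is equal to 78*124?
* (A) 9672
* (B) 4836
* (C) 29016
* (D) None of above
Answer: A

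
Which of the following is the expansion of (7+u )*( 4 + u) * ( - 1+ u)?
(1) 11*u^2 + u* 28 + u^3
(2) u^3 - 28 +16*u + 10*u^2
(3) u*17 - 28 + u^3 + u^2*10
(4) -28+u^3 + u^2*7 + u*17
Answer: 3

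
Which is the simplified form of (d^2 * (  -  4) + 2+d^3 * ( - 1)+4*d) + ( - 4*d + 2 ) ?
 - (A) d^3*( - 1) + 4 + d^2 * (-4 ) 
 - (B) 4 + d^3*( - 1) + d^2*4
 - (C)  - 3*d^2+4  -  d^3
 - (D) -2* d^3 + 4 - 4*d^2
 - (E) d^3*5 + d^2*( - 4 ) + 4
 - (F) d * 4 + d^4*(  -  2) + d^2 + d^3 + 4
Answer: A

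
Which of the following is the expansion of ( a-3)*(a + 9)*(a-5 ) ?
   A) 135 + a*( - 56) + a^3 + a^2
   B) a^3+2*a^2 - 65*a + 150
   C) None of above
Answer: C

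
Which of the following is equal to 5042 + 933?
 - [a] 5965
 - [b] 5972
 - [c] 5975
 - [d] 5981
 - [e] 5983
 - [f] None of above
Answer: c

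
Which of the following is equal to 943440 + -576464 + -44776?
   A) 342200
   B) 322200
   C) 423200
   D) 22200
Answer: B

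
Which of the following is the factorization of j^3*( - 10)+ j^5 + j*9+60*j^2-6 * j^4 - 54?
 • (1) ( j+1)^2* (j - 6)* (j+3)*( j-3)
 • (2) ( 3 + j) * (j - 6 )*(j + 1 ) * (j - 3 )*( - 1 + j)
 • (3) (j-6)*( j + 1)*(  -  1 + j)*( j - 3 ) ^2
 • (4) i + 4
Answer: 2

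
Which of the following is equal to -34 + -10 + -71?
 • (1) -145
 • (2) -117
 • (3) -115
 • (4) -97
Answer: 3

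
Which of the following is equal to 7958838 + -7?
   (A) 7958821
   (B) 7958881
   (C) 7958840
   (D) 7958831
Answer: D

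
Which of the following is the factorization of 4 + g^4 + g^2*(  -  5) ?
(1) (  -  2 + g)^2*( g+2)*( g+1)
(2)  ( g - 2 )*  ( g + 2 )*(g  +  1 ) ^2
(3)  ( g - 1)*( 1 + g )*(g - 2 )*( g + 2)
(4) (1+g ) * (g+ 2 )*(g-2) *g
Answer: 3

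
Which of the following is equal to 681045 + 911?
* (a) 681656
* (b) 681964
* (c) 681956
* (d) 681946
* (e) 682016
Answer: c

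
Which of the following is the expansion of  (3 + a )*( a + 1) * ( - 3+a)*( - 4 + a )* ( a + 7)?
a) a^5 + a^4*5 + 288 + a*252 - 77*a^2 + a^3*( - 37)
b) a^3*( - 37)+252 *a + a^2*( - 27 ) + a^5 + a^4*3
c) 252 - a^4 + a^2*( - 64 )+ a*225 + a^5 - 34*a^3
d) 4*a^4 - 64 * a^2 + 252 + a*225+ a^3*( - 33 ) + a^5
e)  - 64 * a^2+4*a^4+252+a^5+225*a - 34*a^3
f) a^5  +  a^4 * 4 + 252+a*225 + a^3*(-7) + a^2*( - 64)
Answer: e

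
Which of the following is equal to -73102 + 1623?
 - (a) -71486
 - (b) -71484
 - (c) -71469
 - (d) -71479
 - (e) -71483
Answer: d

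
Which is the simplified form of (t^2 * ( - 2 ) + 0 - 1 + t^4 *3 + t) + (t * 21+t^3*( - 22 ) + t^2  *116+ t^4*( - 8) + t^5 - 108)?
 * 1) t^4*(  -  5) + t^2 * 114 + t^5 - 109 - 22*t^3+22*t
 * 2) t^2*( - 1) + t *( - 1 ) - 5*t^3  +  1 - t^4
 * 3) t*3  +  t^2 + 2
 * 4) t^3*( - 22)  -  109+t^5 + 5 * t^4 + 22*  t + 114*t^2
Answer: 1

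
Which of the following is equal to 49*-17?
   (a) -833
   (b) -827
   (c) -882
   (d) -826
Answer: a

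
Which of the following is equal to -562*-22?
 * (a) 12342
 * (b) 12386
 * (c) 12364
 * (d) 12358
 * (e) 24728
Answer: c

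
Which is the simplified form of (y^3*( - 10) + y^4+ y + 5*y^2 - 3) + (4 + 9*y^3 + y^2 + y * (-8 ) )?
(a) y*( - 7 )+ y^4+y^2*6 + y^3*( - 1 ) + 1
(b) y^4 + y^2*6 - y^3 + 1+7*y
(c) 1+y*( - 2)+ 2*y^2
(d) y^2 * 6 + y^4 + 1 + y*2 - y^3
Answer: a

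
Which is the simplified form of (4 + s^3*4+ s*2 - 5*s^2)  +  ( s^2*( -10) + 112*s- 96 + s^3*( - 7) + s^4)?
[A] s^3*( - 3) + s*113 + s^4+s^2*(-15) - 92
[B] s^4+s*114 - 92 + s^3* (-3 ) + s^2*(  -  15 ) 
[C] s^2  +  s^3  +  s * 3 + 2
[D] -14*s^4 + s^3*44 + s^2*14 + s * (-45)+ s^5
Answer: B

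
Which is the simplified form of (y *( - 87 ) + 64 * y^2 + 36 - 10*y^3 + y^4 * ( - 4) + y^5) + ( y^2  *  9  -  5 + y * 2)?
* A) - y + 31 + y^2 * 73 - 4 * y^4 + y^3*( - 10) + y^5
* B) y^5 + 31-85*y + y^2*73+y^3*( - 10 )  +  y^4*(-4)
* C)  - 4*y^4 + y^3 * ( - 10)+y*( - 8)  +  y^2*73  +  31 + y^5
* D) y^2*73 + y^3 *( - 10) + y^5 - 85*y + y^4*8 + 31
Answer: B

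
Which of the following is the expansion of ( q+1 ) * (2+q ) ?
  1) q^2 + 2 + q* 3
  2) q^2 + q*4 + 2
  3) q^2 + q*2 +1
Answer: 1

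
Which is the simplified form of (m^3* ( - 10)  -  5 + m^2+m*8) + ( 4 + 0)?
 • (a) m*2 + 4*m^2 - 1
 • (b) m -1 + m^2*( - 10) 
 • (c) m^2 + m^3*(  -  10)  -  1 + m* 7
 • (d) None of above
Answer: d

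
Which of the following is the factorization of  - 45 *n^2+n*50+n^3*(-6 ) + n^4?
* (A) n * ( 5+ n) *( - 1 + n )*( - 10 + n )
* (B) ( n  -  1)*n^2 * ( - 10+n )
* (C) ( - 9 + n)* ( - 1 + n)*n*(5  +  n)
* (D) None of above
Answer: A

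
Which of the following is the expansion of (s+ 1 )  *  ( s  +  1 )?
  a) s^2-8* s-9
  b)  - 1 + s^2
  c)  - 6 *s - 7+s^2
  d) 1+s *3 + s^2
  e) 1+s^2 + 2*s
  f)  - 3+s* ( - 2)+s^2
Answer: e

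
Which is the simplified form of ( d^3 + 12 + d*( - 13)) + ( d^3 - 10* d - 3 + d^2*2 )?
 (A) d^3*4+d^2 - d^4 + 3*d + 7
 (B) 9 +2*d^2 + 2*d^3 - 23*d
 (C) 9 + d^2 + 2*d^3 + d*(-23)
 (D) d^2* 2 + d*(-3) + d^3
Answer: B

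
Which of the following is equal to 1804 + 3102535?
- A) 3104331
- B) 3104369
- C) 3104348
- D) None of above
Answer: D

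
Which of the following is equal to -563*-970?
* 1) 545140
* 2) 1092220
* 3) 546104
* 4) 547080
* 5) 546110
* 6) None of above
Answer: 5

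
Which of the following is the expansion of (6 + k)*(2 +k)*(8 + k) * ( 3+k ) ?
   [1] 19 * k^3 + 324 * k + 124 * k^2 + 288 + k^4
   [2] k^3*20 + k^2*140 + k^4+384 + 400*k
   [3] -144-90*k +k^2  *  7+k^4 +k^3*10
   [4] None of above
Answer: 1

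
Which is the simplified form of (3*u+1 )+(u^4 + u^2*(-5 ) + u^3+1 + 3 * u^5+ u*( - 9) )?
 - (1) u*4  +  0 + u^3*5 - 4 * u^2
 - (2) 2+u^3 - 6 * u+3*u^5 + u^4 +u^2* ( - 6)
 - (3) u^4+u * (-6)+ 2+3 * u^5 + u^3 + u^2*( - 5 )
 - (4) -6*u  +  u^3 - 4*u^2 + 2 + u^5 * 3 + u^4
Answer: 3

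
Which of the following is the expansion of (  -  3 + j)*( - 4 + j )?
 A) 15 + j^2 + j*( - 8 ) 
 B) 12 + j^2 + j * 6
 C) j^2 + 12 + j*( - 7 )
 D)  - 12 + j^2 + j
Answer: C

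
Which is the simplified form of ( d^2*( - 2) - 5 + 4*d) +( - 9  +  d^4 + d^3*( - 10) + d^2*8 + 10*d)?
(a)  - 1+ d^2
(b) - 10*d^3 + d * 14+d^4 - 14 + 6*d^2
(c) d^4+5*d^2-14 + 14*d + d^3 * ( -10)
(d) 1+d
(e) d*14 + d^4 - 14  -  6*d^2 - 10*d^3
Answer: b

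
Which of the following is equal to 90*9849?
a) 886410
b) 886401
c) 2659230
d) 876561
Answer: a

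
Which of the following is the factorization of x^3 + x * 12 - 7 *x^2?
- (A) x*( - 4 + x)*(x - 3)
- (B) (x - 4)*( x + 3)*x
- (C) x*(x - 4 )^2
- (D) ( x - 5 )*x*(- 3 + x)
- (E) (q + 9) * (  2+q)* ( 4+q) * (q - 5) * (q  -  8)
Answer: A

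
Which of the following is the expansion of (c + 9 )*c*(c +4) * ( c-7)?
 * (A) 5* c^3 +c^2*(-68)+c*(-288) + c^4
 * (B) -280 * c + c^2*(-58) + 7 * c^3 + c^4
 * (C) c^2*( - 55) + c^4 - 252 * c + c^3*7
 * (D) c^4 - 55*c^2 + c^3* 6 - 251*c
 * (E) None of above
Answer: E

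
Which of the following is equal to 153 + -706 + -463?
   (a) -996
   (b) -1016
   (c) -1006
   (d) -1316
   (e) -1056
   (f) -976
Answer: b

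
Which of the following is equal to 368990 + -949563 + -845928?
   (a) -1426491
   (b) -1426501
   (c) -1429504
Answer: b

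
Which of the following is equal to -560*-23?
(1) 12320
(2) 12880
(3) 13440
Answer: 2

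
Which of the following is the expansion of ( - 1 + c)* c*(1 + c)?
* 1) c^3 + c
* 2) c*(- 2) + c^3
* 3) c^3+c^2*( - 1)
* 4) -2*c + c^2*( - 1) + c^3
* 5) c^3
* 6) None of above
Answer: 6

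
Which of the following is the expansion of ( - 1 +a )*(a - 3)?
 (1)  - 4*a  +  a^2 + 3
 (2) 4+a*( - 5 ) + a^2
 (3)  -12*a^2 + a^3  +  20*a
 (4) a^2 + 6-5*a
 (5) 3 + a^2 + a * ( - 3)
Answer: 1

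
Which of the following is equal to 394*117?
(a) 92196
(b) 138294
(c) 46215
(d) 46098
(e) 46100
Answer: d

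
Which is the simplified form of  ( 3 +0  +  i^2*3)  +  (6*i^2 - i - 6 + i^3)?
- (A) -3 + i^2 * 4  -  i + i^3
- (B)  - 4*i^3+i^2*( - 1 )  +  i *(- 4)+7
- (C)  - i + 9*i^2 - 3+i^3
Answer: C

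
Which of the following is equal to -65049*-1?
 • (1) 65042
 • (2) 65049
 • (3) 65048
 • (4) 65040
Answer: 2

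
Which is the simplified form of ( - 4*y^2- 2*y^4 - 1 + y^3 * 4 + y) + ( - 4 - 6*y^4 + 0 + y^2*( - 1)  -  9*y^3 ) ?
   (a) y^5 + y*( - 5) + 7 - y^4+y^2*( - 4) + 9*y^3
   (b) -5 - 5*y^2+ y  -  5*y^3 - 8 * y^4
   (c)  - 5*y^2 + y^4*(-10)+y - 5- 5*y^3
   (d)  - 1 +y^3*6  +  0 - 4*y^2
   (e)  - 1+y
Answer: b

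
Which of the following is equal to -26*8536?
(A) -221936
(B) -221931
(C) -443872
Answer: A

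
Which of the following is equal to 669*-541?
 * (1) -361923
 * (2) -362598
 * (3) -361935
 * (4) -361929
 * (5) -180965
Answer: 4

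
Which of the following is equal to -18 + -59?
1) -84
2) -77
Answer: 2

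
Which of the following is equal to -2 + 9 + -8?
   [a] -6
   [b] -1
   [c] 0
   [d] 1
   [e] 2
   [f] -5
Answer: b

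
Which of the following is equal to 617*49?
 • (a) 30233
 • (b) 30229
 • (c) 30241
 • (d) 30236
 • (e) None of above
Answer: a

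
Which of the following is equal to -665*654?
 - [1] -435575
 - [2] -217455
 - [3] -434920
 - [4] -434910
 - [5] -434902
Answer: 4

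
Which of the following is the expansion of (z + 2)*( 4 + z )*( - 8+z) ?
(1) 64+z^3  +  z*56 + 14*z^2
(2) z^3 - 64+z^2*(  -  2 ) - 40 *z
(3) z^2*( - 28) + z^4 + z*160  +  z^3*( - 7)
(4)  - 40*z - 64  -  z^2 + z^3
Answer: 2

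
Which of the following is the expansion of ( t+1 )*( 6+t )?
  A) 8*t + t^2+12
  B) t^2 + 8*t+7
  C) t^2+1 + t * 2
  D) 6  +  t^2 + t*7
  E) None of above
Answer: D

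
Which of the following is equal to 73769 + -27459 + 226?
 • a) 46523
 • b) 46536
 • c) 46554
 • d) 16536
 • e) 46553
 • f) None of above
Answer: b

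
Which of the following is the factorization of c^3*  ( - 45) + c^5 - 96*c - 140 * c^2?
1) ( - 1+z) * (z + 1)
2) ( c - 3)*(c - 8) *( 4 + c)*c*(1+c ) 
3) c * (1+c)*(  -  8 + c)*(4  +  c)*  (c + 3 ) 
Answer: 3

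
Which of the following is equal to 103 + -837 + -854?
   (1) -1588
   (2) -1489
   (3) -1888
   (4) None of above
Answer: 1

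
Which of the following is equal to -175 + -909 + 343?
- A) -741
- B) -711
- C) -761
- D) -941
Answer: A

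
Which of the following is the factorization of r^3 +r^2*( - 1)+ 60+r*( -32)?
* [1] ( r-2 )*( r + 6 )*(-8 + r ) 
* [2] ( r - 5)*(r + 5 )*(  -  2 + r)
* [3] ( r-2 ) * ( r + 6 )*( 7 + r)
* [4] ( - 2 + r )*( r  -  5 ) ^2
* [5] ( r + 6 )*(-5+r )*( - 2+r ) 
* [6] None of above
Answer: 5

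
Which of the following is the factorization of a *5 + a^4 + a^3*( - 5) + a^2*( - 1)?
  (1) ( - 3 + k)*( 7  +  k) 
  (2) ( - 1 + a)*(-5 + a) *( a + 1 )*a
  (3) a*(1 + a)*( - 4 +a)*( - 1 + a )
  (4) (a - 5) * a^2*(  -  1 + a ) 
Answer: 2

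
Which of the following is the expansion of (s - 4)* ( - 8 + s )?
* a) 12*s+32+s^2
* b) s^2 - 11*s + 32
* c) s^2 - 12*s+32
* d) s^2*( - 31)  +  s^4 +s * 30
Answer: c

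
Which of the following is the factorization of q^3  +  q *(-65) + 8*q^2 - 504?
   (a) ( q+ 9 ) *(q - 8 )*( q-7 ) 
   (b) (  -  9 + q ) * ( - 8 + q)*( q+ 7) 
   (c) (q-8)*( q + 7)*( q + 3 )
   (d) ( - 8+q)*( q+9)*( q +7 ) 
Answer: d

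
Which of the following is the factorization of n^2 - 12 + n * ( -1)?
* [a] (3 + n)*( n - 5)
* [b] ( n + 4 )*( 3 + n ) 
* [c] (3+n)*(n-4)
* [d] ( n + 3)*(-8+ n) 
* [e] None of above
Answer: c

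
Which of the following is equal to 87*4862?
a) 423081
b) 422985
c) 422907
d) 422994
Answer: d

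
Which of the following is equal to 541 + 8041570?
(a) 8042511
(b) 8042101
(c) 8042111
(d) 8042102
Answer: c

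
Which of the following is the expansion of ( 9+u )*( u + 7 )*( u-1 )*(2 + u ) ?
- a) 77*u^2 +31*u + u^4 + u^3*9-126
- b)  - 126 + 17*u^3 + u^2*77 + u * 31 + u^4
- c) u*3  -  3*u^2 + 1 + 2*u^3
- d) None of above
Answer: b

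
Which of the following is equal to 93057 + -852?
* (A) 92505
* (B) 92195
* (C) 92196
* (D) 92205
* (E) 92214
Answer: D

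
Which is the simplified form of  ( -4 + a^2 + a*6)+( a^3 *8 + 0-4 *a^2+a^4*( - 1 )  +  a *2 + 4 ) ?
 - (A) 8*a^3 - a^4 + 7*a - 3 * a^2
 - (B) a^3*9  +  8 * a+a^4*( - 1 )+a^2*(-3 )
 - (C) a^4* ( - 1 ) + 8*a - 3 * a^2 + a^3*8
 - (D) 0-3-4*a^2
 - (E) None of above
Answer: C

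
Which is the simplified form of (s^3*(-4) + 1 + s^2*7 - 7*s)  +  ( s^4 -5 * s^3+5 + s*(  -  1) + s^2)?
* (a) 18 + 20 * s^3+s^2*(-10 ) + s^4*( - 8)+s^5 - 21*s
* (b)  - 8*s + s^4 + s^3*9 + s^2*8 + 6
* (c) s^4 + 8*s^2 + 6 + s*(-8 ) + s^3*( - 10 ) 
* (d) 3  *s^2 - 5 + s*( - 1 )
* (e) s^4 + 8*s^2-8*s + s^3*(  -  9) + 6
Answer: e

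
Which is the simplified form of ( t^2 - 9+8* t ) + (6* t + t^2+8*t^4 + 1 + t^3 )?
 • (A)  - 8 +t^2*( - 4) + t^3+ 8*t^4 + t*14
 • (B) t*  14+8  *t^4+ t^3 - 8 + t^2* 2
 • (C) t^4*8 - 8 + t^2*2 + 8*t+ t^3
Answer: B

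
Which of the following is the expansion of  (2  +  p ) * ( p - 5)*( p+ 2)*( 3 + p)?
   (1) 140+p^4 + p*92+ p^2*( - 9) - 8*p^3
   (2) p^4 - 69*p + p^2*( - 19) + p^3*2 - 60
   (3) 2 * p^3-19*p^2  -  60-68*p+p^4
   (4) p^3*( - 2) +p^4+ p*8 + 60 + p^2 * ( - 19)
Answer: 3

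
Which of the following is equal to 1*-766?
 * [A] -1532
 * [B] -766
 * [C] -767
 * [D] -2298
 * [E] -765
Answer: B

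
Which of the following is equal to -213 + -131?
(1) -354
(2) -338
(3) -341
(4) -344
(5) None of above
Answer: 4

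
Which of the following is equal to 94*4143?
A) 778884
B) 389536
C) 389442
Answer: C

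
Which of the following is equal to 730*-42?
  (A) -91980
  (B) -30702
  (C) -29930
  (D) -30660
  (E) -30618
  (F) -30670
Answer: D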